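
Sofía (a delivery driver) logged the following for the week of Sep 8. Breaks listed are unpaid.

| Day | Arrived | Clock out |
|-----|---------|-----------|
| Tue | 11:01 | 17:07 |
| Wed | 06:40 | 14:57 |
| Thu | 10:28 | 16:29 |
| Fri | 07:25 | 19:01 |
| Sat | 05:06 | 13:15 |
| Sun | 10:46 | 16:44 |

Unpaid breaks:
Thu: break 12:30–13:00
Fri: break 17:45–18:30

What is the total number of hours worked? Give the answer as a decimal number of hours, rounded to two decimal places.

44.87 hours

Tue: 11:01–17:07 = 6 h 6 min
Wed: 06:40–14:57 = 8 h 17 min
Thu: 10:28–16:29 = 6 h 1 min; less 30 min break → 5 h 31 min
Fri: 07:25–19:01 = 11 h 36 min; less 45 min break → 10 h 51 min
Sat: 05:06–13:15 = 8 h 9 min
Sun: 10:46–16:44 = 5 h 58 min
Total: 6 h 6 min + 8 h 17 min + 5 h 31 min + 10 h 51 min + 8 h 9 min + 5 h 58 min = 44 h 52 min.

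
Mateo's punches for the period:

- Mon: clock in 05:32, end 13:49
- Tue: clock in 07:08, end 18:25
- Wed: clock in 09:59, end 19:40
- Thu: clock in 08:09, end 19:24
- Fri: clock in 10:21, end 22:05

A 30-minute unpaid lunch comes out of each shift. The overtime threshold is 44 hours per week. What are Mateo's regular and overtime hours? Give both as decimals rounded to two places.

Mon: 05:32–13:49 = 8 h 17 min; less 30 min break → 7 h 47 min
Tue: 07:08–18:25 = 11 h 17 min; less 30 min break → 10 h 47 min
Wed: 09:59–19:40 = 9 h 41 min; less 30 min break → 9 h 11 min
Thu: 08:09–19:24 = 11 h 15 min; less 30 min break → 10 h 45 min
Fri: 10:21–22:05 = 11 h 44 min; less 30 min break → 11 h 14 min
Total worked: 49 h 44 min = 49.73 h.
Threshold 44 h → overtime 5 h 44 min, regular 44 h 0 min.

Regular 44.00 hours, overtime 5.73 hours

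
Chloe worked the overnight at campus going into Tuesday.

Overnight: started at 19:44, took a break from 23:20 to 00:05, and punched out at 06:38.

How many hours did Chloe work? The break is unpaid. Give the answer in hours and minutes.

Overnight: 19:44 → midnight = 4 h 16 min; midnight → 06:38 = 6 h 38 min; span 10 h 54 min; less 45 min break → 10 h 9 min

10 h 9 min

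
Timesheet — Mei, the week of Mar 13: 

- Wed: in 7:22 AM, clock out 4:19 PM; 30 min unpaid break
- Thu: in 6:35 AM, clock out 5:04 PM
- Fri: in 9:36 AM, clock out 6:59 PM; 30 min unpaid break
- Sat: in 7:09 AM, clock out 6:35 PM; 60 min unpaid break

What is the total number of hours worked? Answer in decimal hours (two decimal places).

38.25 hours

Wed: 7:22 AM–4:19 PM = 8 h 57 min; less 30 min break → 8 h 27 min
Thu: 6:35 AM–5:04 PM = 10 h 29 min
Fri: 9:36 AM–6:59 PM = 9 h 23 min; less 30 min break → 8 h 53 min
Sat: 7:09 AM–6:35 PM = 11 h 26 min; less 60 min break → 10 h 26 min
Total: 8 h 27 min + 10 h 29 min + 8 h 53 min + 10 h 26 min = 38 h 15 min.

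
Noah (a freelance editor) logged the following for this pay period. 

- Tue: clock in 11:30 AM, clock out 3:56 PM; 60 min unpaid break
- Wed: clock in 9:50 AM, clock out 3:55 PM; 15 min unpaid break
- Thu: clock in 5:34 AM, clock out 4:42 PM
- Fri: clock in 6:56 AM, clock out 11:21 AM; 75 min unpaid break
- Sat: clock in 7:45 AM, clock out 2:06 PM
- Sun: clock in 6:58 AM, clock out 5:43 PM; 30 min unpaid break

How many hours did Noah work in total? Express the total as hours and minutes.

Tue: 11:30 AM–3:56 PM = 4 h 26 min; less 60 min break → 3 h 26 min
Wed: 9:50 AM–3:55 PM = 6 h 5 min; less 15 min break → 5 h 50 min
Thu: 5:34 AM–4:42 PM = 11 h 8 min
Fri: 6:56 AM–11:21 AM = 4 h 25 min; less 75 min break → 3 h 10 min
Sat: 7:45 AM–2:06 PM = 6 h 21 min
Sun: 6:58 AM–5:43 PM = 10 h 45 min; less 30 min break → 10 h 15 min
Total: 3 h 26 min + 5 h 50 min + 11 h 8 min + 3 h 10 min + 6 h 21 min + 10 h 15 min = 40 h 10 min.

40 h 10 min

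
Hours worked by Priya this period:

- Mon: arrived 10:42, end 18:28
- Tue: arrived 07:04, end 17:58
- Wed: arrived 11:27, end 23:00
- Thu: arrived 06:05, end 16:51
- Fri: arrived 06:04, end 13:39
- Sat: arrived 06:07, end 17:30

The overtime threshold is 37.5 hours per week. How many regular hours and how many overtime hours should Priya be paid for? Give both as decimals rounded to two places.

Mon: 10:42–18:28 = 7 h 46 min
Tue: 07:04–17:58 = 10 h 54 min
Wed: 11:27–23:00 = 11 h 33 min
Thu: 06:05–16:51 = 10 h 46 min
Fri: 06:04–13:39 = 7 h 35 min
Sat: 06:07–17:30 = 11 h 23 min
Total worked: 59 h 57 min = 59.95 h.
Threshold 37.5 h → overtime 22 h 27 min, regular 37 h 30 min.

Regular 37.50 hours, overtime 22.45 hours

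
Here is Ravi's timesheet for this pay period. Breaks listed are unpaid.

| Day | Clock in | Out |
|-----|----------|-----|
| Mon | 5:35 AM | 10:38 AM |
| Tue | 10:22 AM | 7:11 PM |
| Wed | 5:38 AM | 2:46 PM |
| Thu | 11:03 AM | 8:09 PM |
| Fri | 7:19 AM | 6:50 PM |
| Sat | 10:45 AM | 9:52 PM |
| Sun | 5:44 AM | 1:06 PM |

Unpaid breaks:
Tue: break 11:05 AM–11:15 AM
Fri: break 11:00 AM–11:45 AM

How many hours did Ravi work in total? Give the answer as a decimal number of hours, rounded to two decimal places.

Mon: 5:35 AM–10:38 AM = 5 h 3 min
Tue: 10:22 AM–7:11 PM = 8 h 49 min; less 10 min break → 8 h 39 min
Wed: 5:38 AM–2:46 PM = 9 h 8 min
Thu: 11:03 AM–8:09 PM = 9 h 6 min
Fri: 7:19 AM–6:50 PM = 11 h 31 min; less 45 min break → 10 h 46 min
Sat: 10:45 AM–9:52 PM = 11 h 7 min
Sun: 5:44 AM–1:06 PM = 7 h 22 min
Total: 5 h 3 min + 8 h 39 min + 9 h 8 min + 9 h 6 min + 10 h 46 min + 11 h 7 min + 7 h 22 min = 61 h 11 min.

61.18 hours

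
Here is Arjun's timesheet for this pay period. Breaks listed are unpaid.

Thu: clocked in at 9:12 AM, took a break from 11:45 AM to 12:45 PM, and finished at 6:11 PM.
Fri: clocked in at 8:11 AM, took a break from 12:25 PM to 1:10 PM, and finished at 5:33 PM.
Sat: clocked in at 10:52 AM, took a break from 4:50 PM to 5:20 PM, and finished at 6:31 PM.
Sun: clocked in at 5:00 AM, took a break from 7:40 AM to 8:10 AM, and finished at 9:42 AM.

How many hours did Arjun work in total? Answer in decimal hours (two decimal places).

Thu: 9:12 AM–6:11 PM = 8 h 59 min; less 60 min break → 7 h 59 min
Fri: 8:11 AM–5:33 PM = 9 h 22 min; less 45 min break → 8 h 37 min
Sat: 10:52 AM–6:31 PM = 7 h 39 min; less 30 min break → 7 h 9 min
Sun: 5:00 AM–9:42 AM = 4 h 42 min; less 30 min break → 4 h 12 min
Total: 7 h 59 min + 8 h 37 min + 7 h 9 min + 4 h 12 min = 27 h 57 min.

27.95 hours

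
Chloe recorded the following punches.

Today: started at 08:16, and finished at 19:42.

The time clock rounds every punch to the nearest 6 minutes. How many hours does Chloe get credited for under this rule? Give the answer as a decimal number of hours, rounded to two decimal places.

11.40 hours

Today: in 08:16→08:18, out 19:42→19:42; 11 h 24 min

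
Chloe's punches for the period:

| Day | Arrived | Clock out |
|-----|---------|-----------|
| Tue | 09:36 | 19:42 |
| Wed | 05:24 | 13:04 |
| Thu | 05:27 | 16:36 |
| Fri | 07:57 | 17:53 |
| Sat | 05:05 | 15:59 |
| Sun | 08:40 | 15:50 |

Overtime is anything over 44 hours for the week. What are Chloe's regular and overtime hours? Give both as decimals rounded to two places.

Regular 44.00 hours, overtime 12.92 hours

Tue: 09:36–19:42 = 10 h 6 min
Wed: 05:24–13:04 = 7 h 40 min
Thu: 05:27–16:36 = 11 h 9 min
Fri: 07:57–17:53 = 9 h 56 min
Sat: 05:05–15:59 = 10 h 54 min
Sun: 08:40–15:50 = 7 h 10 min
Total worked: 56 h 55 min = 56.92 h.
Threshold 44 h → overtime 12 h 55 min, regular 44 h 0 min.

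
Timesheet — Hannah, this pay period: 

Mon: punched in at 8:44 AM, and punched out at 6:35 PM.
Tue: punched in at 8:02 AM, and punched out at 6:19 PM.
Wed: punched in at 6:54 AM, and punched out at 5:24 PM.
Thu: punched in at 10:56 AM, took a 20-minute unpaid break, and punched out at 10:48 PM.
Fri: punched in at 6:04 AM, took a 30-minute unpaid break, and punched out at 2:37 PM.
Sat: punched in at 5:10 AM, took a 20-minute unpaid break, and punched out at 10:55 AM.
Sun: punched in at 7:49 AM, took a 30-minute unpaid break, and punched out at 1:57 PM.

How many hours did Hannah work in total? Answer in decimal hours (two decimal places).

61.27 hours

Mon: 8:44 AM–6:35 PM = 9 h 51 min
Tue: 8:02 AM–6:19 PM = 10 h 17 min
Wed: 6:54 AM–5:24 PM = 10 h 30 min
Thu: 10:56 AM–10:48 PM = 11 h 52 min; less 20 min break → 11 h 32 min
Fri: 6:04 AM–2:37 PM = 8 h 33 min; less 30 min break → 8 h 3 min
Sat: 5:10 AM–10:55 AM = 5 h 45 min; less 20 min break → 5 h 25 min
Sun: 7:49 AM–1:57 PM = 6 h 8 min; less 30 min break → 5 h 38 min
Total: 9 h 51 min + 10 h 17 min + 10 h 30 min + 11 h 32 min + 8 h 3 min + 5 h 25 min + 5 h 38 min = 61 h 16 min.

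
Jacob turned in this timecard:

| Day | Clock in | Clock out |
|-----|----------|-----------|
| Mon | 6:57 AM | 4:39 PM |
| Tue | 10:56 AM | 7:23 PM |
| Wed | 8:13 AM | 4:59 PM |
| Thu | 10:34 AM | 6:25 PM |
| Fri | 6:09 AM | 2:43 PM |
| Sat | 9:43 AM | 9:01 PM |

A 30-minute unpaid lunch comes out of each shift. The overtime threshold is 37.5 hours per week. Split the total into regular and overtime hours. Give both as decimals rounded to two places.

Regular 37.50 hours, overtime 14.13 hours

Mon: 6:57 AM–4:39 PM = 9 h 42 min; less 30 min break → 9 h 12 min
Tue: 10:56 AM–7:23 PM = 8 h 27 min; less 30 min break → 7 h 57 min
Wed: 8:13 AM–4:59 PM = 8 h 46 min; less 30 min break → 8 h 16 min
Thu: 10:34 AM–6:25 PM = 7 h 51 min; less 30 min break → 7 h 21 min
Fri: 6:09 AM–2:43 PM = 8 h 34 min; less 30 min break → 8 h 4 min
Sat: 9:43 AM–9:01 PM = 11 h 18 min; less 30 min break → 10 h 48 min
Total worked: 51 h 38 min = 51.63 h.
Threshold 37.5 h → overtime 14 h 8 min, regular 37 h 30 min.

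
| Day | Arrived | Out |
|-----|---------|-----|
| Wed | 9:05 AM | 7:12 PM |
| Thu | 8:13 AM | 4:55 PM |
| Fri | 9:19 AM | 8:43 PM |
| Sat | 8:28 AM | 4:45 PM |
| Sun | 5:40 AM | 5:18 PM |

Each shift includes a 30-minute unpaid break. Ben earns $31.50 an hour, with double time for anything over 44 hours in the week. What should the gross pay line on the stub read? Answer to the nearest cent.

Wed: 9:05 AM–7:12 PM = 10 h 7 min; less 30 min break → 9 h 37 min
Thu: 8:13 AM–4:55 PM = 8 h 42 min; less 30 min break → 8 h 12 min
Fri: 9:19 AM–8:43 PM = 11 h 24 min; less 30 min break → 10 h 54 min
Sat: 8:28 AM–4:45 PM = 8 h 17 min; less 30 min break → 7 h 47 min
Sun: 5:40 AM–5:18 PM = 11 h 38 min; less 30 min break → 11 h 8 min
Total worked: 47 h 38 min = 2858 min.
Regular 44 h 0 min = 2640 min at $31.50/h; overtime 3 h 38 min = 218 min at $63.00/h.
Pay = (2640 × $31.50 + 218 × $63.00) ÷ 60 = $1614.90.

$1614.90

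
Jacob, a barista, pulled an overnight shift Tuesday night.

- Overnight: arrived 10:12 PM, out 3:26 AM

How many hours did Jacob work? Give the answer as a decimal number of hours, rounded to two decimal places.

5.23 hours

Overnight: 10:12 PM → midnight = 1 h 48 min; midnight → 3:26 AM = 3 h 26 min; span 5 h 14 min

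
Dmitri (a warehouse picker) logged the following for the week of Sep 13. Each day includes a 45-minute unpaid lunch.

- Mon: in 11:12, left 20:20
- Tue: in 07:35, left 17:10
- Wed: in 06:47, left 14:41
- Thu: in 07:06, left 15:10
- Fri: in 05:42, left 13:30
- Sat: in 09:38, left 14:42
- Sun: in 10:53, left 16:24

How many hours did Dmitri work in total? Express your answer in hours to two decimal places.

Mon: 11:12–20:20 = 9 h 8 min; less 45 min break → 8 h 23 min
Tue: 07:35–17:10 = 9 h 35 min; less 45 min break → 8 h 50 min
Wed: 06:47–14:41 = 7 h 54 min; less 45 min break → 7 h 9 min
Thu: 07:06–15:10 = 8 h 4 min; less 45 min break → 7 h 19 min
Fri: 05:42–13:30 = 7 h 48 min; less 45 min break → 7 h 3 min
Sat: 09:38–14:42 = 5 h 4 min; less 45 min break → 4 h 19 min
Sun: 10:53–16:24 = 5 h 31 min; less 45 min break → 4 h 46 min
Total: 8 h 23 min + 8 h 50 min + 7 h 9 min + 7 h 19 min + 7 h 3 min + 4 h 19 min + 4 h 46 min = 47 h 49 min.

47.82 hours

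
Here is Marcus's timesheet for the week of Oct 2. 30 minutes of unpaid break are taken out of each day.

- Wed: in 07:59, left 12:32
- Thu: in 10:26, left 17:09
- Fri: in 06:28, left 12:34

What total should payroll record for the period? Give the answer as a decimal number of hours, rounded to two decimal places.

15.87 hours

Wed: 07:59–12:32 = 4 h 33 min; less 30 min break → 4 h 3 min
Thu: 10:26–17:09 = 6 h 43 min; less 30 min break → 6 h 13 min
Fri: 06:28–12:34 = 6 h 6 min; less 30 min break → 5 h 36 min
Total: 4 h 3 min + 6 h 13 min + 5 h 36 min = 15 h 52 min.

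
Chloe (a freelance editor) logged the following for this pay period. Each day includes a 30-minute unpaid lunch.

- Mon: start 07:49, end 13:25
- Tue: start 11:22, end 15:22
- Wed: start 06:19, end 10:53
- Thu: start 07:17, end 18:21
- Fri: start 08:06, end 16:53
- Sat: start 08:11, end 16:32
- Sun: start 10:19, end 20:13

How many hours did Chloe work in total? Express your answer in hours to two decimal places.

48.77 hours

Mon: 07:49–13:25 = 5 h 36 min; less 30 min break → 5 h 6 min
Tue: 11:22–15:22 = 4 h 0 min; less 30 min break → 3 h 30 min
Wed: 06:19–10:53 = 4 h 34 min; less 30 min break → 4 h 4 min
Thu: 07:17–18:21 = 11 h 4 min; less 30 min break → 10 h 34 min
Fri: 08:06–16:53 = 8 h 47 min; less 30 min break → 8 h 17 min
Sat: 08:11–16:32 = 8 h 21 min; less 30 min break → 7 h 51 min
Sun: 10:19–20:13 = 9 h 54 min; less 30 min break → 9 h 24 min
Total: 5 h 6 min + 3 h 30 min + 4 h 4 min + 10 h 34 min + 8 h 17 min + 7 h 51 min + 9 h 24 min = 48 h 46 min.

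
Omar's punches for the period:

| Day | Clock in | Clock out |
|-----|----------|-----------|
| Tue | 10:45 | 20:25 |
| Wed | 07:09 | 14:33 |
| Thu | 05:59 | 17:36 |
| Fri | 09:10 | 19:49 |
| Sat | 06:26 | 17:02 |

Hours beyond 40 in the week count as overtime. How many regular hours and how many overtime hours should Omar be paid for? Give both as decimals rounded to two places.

Regular 40.00 hours, overtime 9.93 hours

Tue: 10:45–20:25 = 9 h 40 min
Wed: 07:09–14:33 = 7 h 24 min
Thu: 05:59–17:36 = 11 h 37 min
Fri: 09:10–19:49 = 10 h 39 min
Sat: 06:26–17:02 = 10 h 36 min
Total worked: 49 h 56 min = 49.93 h.
Threshold 40 h → overtime 9 h 56 min, regular 40 h 0 min.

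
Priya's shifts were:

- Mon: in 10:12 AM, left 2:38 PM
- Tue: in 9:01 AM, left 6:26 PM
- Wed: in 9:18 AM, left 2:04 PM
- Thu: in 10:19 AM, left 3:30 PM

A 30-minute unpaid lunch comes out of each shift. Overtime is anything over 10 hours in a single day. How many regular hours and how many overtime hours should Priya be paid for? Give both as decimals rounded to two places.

Regular 21.80 hours, overtime 0.00 hours

Mon: 10:12 AM–2:38 PM = 4 h 26 min; less 30 min break → 3 h 56 min
Tue: 9:01 AM–6:26 PM = 9 h 25 min; less 30 min break → 8 h 55 min
Wed: 9:18 AM–2:04 PM = 4 h 46 min; less 30 min break → 4 h 16 min
Thu: 10:19 AM–3:30 PM = 5 h 11 min; less 30 min break → 4 h 41 min
Mon reg 3 h 56 min / OT 0 h 0 min; Tue reg 8 h 55 min / OT 0 h 0 min; Wed reg 4 h 16 min / OT 0 h 0 min; Thu reg 4 h 41 min / OT 0 h 0 min.
Totals: regular 21 h 48 min, overtime 0 h 0 min.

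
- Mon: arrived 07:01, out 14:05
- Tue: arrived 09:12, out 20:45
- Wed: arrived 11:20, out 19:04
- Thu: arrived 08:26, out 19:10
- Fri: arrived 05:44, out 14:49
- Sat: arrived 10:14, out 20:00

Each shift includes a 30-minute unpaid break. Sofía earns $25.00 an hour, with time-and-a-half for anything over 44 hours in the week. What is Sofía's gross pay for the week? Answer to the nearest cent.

Mon: 07:01–14:05 = 7 h 4 min; less 30 min break → 6 h 34 min
Tue: 09:12–20:45 = 11 h 33 min; less 30 min break → 11 h 3 min
Wed: 11:20–19:04 = 7 h 44 min; less 30 min break → 7 h 14 min
Thu: 08:26–19:10 = 10 h 44 min; less 30 min break → 10 h 14 min
Fri: 05:44–14:49 = 9 h 5 min; less 30 min break → 8 h 35 min
Sat: 10:14–20:00 = 9 h 46 min; less 30 min break → 9 h 16 min
Total worked: 52 h 56 min = 3176 min.
Regular 44 h 0 min = 2640 min at $25.00/h; overtime 8 h 56 min = 536 min at $37.50/h.
Pay = (2640 × $25.00 + 536 × $37.50) ÷ 60 = $1435.00.

$1435.00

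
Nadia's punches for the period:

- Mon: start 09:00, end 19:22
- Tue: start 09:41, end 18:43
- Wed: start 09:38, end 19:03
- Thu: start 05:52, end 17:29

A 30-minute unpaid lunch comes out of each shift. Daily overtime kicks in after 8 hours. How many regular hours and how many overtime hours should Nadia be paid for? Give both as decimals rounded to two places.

Mon: 09:00–19:22 = 10 h 22 min; less 30 min break → 9 h 52 min
Tue: 09:41–18:43 = 9 h 2 min; less 30 min break → 8 h 32 min
Wed: 09:38–19:03 = 9 h 25 min; less 30 min break → 8 h 55 min
Thu: 05:52–17:29 = 11 h 37 min; less 30 min break → 11 h 7 min
Mon reg 8 h 0 min / OT 1 h 52 min; Tue reg 8 h 0 min / OT 0 h 32 min; Wed reg 8 h 0 min / OT 0 h 55 min; Thu reg 8 h 0 min / OT 3 h 7 min.
Totals: regular 32 h 0 min, overtime 6 h 26 min.

Regular 32.00 hours, overtime 6.43 hours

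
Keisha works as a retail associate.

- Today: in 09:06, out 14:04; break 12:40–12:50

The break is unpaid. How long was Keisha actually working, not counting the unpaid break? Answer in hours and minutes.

Today: 09:06–14:04 = 4 h 58 min; less 10 min break → 4 h 48 min

4 h 48 min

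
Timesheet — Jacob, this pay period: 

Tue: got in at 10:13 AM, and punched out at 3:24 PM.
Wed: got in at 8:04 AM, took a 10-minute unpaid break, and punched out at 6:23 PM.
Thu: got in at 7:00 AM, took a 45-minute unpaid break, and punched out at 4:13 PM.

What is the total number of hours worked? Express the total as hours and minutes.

23 h 48 min

Tue: 10:13 AM–3:24 PM = 5 h 11 min
Wed: 8:04 AM–6:23 PM = 10 h 19 min; less 10 min break → 10 h 9 min
Thu: 7:00 AM–4:13 PM = 9 h 13 min; less 45 min break → 8 h 28 min
Total: 5 h 11 min + 10 h 9 min + 8 h 28 min = 23 h 48 min.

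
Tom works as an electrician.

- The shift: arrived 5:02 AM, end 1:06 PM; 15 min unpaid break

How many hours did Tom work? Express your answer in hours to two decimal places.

7.82 hours

The shift: 5:02 AM–1:06 PM = 8 h 4 min; less 15 min break → 7 h 49 min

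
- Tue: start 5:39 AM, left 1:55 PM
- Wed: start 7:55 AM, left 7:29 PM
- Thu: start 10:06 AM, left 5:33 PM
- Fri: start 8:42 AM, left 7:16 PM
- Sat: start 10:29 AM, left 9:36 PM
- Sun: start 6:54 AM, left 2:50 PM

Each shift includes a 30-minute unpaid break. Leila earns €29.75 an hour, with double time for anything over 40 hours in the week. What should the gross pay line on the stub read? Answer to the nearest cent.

Tue: 5:39 AM–1:55 PM = 8 h 16 min; less 30 min break → 7 h 46 min
Wed: 7:55 AM–7:29 PM = 11 h 34 min; less 30 min break → 11 h 4 min
Thu: 10:06 AM–5:33 PM = 7 h 27 min; less 30 min break → 6 h 57 min
Fri: 8:42 AM–7:16 PM = 10 h 34 min; less 30 min break → 10 h 4 min
Sat: 10:29 AM–9:36 PM = 11 h 7 min; less 30 min break → 10 h 37 min
Sun: 6:54 AM–2:50 PM = 7 h 56 min; less 30 min break → 7 h 26 min
Total worked: 53 h 54 min = 3234 min.
Regular 40 h 0 min = 2400 min at €29.75/h; overtime 13 h 54 min = 834 min at €59.50/h.
Pay = (2400 × €29.75 + 834 × €59.50) ÷ 60 = €2017.05.

€2017.05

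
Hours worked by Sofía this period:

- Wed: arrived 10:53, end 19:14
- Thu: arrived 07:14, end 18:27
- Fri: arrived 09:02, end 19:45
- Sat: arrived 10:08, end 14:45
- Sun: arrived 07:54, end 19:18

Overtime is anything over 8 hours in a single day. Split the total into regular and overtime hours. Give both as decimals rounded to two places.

Wed: 10:53–19:14 = 8 h 21 min
Thu: 07:14–18:27 = 11 h 13 min
Fri: 09:02–19:45 = 10 h 43 min
Sat: 10:08–14:45 = 4 h 37 min
Sun: 07:54–19:18 = 11 h 24 min
Wed reg 8 h 0 min / OT 0 h 21 min; Thu reg 8 h 0 min / OT 3 h 13 min; Fri reg 8 h 0 min / OT 2 h 43 min; Sat reg 4 h 37 min / OT 0 h 0 min; Sun reg 8 h 0 min / OT 3 h 24 min.
Totals: regular 36 h 37 min, overtime 9 h 41 min.

Regular 36.62 hours, overtime 9.68 hours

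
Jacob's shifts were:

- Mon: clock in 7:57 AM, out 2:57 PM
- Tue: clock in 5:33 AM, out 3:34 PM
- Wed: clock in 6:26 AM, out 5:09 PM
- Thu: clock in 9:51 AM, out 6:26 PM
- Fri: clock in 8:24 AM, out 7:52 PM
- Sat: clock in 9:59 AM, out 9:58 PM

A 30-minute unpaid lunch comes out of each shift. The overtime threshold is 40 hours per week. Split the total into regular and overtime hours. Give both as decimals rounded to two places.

Mon: 7:57 AM–2:57 PM = 7 h 0 min; less 30 min break → 6 h 30 min
Tue: 5:33 AM–3:34 PM = 10 h 1 min; less 30 min break → 9 h 31 min
Wed: 6:26 AM–5:09 PM = 10 h 43 min; less 30 min break → 10 h 13 min
Thu: 9:51 AM–6:26 PM = 8 h 35 min; less 30 min break → 8 h 5 min
Fri: 8:24 AM–7:52 PM = 11 h 28 min; less 30 min break → 10 h 58 min
Sat: 9:59 AM–9:58 PM = 11 h 59 min; less 30 min break → 11 h 29 min
Total worked: 56 h 46 min = 56.77 h.
Threshold 40 h → overtime 16 h 46 min, regular 40 h 0 min.

Regular 40.00 hours, overtime 16.77 hours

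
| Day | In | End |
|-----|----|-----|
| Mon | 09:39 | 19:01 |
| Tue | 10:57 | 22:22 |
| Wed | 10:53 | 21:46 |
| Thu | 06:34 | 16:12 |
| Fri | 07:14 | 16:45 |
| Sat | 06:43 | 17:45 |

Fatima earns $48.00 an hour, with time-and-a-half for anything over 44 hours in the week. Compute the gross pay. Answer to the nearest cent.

Mon: 09:39–19:01 = 9 h 22 min
Tue: 10:57–22:22 = 11 h 25 min
Wed: 10:53–21:46 = 10 h 53 min
Thu: 06:34–16:12 = 9 h 38 min
Fri: 07:14–16:45 = 9 h 31 min
Sat: 06:43–17:45 = 11 h 2 min
Total worked: 61 h 51 min = 3711 min.
Regular 44 h 0 min = 2640 min at $48.00/h; overtime 17 h 51 min = 1071 min at $72.00/h.
Pay = (2640 × $48.00 + 1071 × $72.00) ÷ 60 = $3397.20.

$3397.20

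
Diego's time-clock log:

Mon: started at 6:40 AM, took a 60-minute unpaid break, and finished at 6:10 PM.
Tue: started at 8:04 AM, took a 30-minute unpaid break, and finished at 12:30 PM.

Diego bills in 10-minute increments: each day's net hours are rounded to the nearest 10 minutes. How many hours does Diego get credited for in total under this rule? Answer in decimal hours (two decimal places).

14.50 hours

Mon: 6:40 AM–6:10 PM = 11 h 30 min − 60 min = 10 h 30 min → rounds to 10 h 30 min
Tue: 8:04 AM–12:30 PM = 4 h 26 min − 30 min = 3 h 56 min → rounds to 4 h 0 min
Total credited: 14 h 30 min.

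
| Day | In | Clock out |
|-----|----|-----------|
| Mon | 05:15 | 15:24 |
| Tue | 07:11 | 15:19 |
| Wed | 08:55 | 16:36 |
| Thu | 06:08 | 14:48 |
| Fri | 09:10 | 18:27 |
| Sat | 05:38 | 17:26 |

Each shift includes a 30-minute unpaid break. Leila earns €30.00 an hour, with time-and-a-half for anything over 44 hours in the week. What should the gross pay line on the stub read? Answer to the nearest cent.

€1712.25

Mon: 05:15–15:24 = 10 h 9 min; less 30 min break → 9 h 39 min
Tue: 07:11–15:19 = 8 h 8 min; less 30 min break → 7 h 38 min
Wed: 08:55–16:36 = 7 h 41 min; less 30 min break → 7 h 11 min
Thu: 06:08–14:48 = 8 h 40 min; less 30 min break → 8 h 10 min
Fri: 09:10–18:27 = 9 h 17 min; less 30 min break → 8 h 47 min
Sat: 05:38–17:26 = 11 h 48 min; less 30 min break → 11 h 18 min
Total worked: 52 h 43 min = 3163 min.
Regular 44 h 0 min = 2640 min at €30.00/h; overtime 8 h 43 min = 523 min at €45.00/h.
Pay = (2640 × €30.00 + 523 × €45.00) ÷ 60 = €1712.25.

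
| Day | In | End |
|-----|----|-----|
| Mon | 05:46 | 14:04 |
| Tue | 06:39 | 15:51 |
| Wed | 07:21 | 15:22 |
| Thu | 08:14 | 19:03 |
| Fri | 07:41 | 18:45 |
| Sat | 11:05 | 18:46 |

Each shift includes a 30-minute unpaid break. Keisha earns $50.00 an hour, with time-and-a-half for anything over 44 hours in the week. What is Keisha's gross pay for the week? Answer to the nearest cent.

$2806.25

Mon: 05:46–14:04 = 8 h 18 min; less 30 min break → 7 h 48 min
Tue: 06:39–15:51 = 9 h 12 min; less 30 min break → 8 h 42 min
Wed: 07:21–15:22 = 8 h 1 min; less 30 min break → 7 h 31 min
Thu: 08:14–19:03 = 10 h 49 min; less 30 min break → 10 h 19 min
Fri: 07:41–18:45 = 11 h 4 min; less 30 min break → 10 h 34 min
Sat: 11:05–18:46 = 7 h 41 min; less 30 min break → 7 h 11 min
Total worked: 52 h 5 min = 3125 min.
Regular 44 h 0 min = 2640 min at $50.00/h; overtime 8 h 5 min = 485 min at $75.00/h.
Pay = (2640 × $50.00 + 485 × $75.00) ÷ 60 = $2806.25.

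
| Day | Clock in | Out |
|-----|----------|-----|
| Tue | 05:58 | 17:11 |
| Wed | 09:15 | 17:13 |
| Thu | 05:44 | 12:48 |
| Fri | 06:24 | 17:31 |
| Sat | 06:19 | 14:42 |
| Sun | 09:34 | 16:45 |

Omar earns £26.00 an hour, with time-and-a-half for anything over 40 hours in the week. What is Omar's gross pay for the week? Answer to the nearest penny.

£1544.40

Tue: 05:58–17:11 = 11 h 13 min
Wed: 09:15–17:13 = 7 h 58 min
Thu: 05:44–12:48 = 7 h 4 min
Fri: 06:24–17:31 = 11 h 7 min
Sat: 06:19–14:42 = 8 h 23 min
Sun: 09:34–16:45 = 7 h 11 min
Total worked: 52 h 56 min = 3176 min.
Regular 40 h 0 min = 2400 min at £26.00/h; overtime 12 h 56 min = 776 min at £39.00/h.
Pay = (2400 × £26.00 + 776 × £39.00) ÷ 60 = £1544.40.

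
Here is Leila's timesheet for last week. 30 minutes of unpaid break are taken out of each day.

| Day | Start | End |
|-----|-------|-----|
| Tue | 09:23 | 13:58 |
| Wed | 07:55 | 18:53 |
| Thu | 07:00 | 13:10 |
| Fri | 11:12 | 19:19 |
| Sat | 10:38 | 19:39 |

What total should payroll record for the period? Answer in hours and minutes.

Tue: 09:23–13:58 = 4 h 35 min; less 30 min break → 4 h 5 min
Wed: 07:55–18:53 = 10 h 58 min; less 30 min break → 10 h 28 min
Thu: 07:00–13:10 = 6 h 10 min; less 30 min break → 5 h 40 min
Fri: 11:12–19:19 = 8 h 7 min; less 30 min break → 7 h 37 min
Sat: 10:38–19:39 = 9 h 1 min; less 30 min break → 8 h 31 min
Total: 4 h 5 min + 10 h 28 min + 5 h 40 min + 7 h 37 min + 8 h 31 min = 36 h 21 min.

36 h 21 min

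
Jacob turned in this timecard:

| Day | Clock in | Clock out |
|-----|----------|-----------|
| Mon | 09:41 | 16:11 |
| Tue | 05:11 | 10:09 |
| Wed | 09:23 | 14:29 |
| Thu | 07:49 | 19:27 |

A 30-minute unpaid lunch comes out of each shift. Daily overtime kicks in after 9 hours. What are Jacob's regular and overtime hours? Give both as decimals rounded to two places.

Regular 24.07 hours, overtime 2.13 hours

Mon: 09:41–16:11 = 6 h 30 min; less 30 min break → 6 h 0 min
Tue: 05:11–10:09 = 4 h 58 min; less 30 min break → 4 h 28 min
Wed: 09:23–14:29 = 5 h 6 min; less 30 min break → 4 h 36 min
Thu: 07:49–19:27 = 11 h 38 min; less 30 min break → 11 h 8 min
Mon reg 6 h 0 min / OT 0 h 0 min; Tue reg 4 h 28 min / OT 0 h 0 min; Wed reg 4 h 36 min / OT 0 h 0 min; Thu reg 9 h 0 min / OT 2 h 8 min.
Totals: regular 24 h 4 min, overtime 2 h 8 min.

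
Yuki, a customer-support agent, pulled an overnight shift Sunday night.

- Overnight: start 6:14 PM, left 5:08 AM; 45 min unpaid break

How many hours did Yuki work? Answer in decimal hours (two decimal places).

10.15 hours

Overnight: 6:14 PM → midnight = 5 h 46 min; midnight → 5:08 AM = 5 h 8 min; span 10 h 54 min; less 45 min break → 10 h 9 min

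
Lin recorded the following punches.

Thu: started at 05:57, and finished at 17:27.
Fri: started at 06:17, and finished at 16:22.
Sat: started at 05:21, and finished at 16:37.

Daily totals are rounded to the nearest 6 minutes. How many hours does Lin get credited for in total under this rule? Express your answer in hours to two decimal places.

32.90 hours

Thu: 05:57–17:27 = 11 h 30 min → rounds to 11 h 30 min
Fri: 06:17–16:22 = 10 h 5 min → rounds to 10 h 6 min
Sat: 05:21–16:37 = 11 h 16 min → rounds to 11 h 18 min
Total credited: 32 h 54 min.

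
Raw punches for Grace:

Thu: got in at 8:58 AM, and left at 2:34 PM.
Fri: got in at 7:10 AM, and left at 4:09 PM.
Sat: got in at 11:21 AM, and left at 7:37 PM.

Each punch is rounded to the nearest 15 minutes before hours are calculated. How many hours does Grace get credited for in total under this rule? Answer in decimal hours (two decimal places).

22.75 hours

Thu: in 8:58 AM→9:00 AM, out 2:34 PM→2:30 PM; 5 h 30 min
Fri: in 7:10 AM→7:15 AM, out 4:09 PM→4:15 PM; 9 h 0 min
Sat: in 11:21 AM→11:15 AM, out 7:37 PM→7:30 PM; 8 h 15 min
Total credited: 22 h 45 min.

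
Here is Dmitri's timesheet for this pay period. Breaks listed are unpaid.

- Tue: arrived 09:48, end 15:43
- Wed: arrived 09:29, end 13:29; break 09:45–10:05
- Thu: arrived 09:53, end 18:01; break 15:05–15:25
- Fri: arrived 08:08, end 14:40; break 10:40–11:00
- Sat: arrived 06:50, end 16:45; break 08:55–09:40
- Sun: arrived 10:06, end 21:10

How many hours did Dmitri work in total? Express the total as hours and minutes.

Tue: 09:48–15:43 = 5 h 55 min
Wed: 09:29–13:29 = 4 h 0 min; less 20 min break → 3 h 40 min
Thu: 09:53–18:01 = 8 h 8 min; less 20 min break → 7 h 48 min
Fri: 08:08–14:40 = 6 h 32 min; less 20 min break → 6 h 12 min
Sat: 06:50–16:45 = 9 h 55 min; less 45 min break → 9 h 10 min
Sun: 10:06–21:10 = 11 h 4 min
Total: 5 h 55 min + 3 h 40 min + 7 h 48 min + 6 h 12 min + 9 h 10 min + 11 h 4 min = 43 h 49 min.

43 h 49 min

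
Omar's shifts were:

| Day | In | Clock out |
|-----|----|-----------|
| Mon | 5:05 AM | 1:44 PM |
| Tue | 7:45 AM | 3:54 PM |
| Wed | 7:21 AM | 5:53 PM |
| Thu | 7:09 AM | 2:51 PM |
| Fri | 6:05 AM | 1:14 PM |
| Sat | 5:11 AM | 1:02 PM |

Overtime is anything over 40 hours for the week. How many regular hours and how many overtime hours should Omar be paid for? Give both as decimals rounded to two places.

Regular 40.00 hours, overtime 10.03 hours

Mon: 5:05 AM–1:44 PM = 8 h 39 min
Tue: 7:45 AM–3:54 PM = 8 h 9 min
Wed: 7:21 AM–5:53 PM = 10 h 32 min
Thu: 7:09 AM–2:51 PM = 7 h 42 min
Fri: 6:05 AM–1:14 PM = 7 h 9 min
Sat: 5:11 AM–1:02 PM = 7 h 51 min
Total worked: 50 h 2 min = 50.03 h.
Threshold 40 h → overtime 10 h 2 min, regular 40 h 0 min.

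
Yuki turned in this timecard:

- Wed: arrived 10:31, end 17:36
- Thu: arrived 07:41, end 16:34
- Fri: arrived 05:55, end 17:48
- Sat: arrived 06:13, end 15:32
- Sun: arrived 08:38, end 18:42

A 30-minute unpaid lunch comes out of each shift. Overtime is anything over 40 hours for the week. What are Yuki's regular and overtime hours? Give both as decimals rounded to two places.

Regular 40.00 hours, overtime 4.73 hours

Wed: 10:31–17:36 = 7 h 5 min; less 30 min break → 6 h 35 min
Thu: 07:41–16:34 = 8 h 53 min; less 30 min break → 8 h 23 min
Fri: 05:55–17:48 = 11 h 53 min; less 30 min break → 11 h 23 min
Sat: 06:13–15:32 = 9 h 19 min; less 30 min break → 8 h 49 min
Sun: 08:38–18:42 = 10 h 4 min; less 30 min break → 9 h 34 min
Total worked: 44 h 44 min = 44.73 h.
Threshold 40 h → overtime 4 h 44 min, regular 40 h 0 min.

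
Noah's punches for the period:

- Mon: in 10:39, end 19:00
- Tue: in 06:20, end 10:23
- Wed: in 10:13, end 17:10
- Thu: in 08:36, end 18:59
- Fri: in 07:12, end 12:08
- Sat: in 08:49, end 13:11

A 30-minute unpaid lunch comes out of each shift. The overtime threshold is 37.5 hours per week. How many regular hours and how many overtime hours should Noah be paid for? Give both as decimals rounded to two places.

Regular 36.03 hours, overtime 0.00 hours

Mon: 10:39–19:00 = 8 h 21 min; less 30 min break → 7 h 51 min
Tue: 06:20–10:23 = 4 h 3 min; less 30 min break → 3 h 33 min
Wed: 10:13–17:10 = 6 h 57 min; less 30 min break → 6 h 27 min
Thu: 08:36–18:59 = 10 h 23 min; less 30 min break → 9 h 53 min
Fri: 07:12–12:08 = 4 h 56 min; less 30 min break → 4 h 26 min
Sat: 08:49–13:11 = 4 h 22 min; less 30 min break → 3 h 52 min
Total worked: 36 h 2 min = 36.03 h.
Threshold 37.5 h → overtime 0 h 0 min, regular 36 h 2 min.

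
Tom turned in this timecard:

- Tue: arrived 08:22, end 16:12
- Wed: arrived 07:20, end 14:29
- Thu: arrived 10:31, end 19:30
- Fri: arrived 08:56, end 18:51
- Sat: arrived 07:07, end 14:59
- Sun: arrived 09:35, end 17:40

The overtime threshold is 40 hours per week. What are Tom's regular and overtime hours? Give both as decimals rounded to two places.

Regular 40.00 hours, overtime 9.83 hours

Tue: 08:22–16:12 = 7 h 50 min
Wed: 07:20–14:29 = 7 h 9 min
Thu: 10:31–19:30 = 8 h 59 min
Fri: 08:56–18:51 = 9 h 55 min
Sat: 07:07–14:59 = 7 h 52 min
Sun: 09:35–17:40 = 8 h 5 min
Total worked: 49 h 50 min = 49.83 h.
Threshold 40 h → overtime 9 h 50 min, regular 40 h 0 min.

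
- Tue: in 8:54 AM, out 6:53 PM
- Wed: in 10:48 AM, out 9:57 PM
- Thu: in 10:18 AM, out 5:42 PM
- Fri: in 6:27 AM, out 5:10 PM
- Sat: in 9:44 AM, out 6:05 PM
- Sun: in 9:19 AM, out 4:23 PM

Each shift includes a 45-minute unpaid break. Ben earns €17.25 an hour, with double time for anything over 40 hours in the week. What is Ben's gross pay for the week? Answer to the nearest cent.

Tue: 8:54 AM–6:53 PM = 9 h 59 min; less 45 min break → 9 h 14 min
Wed: 10:48 AM–9:57 PM = 11 h 9 min; less 45 min break → 10 h 24 min
Thu: 10:18 AM–5:42 PM = 7 h 24 min; less 45 min break → 6 h 39 min
Fri: 6:27 AM–5:10 PM = 10 h 43 min; less 45 min break → 9 h 58 min
Sat: 9:44 AM–6:05 PM = 8 h 21 min; less 45 min break → 7 h 36 min
Sun: 9:19 AM–4:23 PM = 7 h 4 min; less 45 min break → 6 h 19 min
Total worked: 50 h 10 min = 3010 min.
Regular 40 h 0 min = 2400 min at €17.25/h; overtime 10 h 10 min = 610 min at €34.50/h.
Pay = (2400 × €17.25 + 610 × €34.50) ÷ 60 = €1040.75.

€1040.75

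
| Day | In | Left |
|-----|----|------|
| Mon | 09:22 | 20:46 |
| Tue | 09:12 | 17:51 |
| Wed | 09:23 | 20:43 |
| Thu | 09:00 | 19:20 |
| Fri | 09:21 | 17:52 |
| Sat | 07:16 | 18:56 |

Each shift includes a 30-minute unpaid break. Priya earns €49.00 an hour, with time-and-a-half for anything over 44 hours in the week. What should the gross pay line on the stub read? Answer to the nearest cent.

Mon: 09:22–20:46 = 11 h 24 min; less 30 min break → 10 h 54 min
Tue: 09:12–17:51 = 8 h 39 min; less 30 min break → 8 h 9 min
Wed: 09:23–20:43 = 11 h 20 min; less 30 min break → 10 h 50 min
Thu: 09:00–19:20 = 10 h 20 min; less 30 min break → 9 h 50 min
Fri: 09:21–17:52 = 8 h 31 min; less 30 min break → 8 h 1 min
Sat: 07:16–18:56 = 11 h 40 min; less 30 min break → 11 h 10 min
Total worked: 58 h 54 min = 3534 min.
Regular 44 h 0 min = 2640 min at €49.00/h; overtime 14 h 54 min = 894 min at €73.50/h.
Pay = (2640 × €49.00 + 894 × €73.50) ÷ 60 = €3251.15.

€3251.15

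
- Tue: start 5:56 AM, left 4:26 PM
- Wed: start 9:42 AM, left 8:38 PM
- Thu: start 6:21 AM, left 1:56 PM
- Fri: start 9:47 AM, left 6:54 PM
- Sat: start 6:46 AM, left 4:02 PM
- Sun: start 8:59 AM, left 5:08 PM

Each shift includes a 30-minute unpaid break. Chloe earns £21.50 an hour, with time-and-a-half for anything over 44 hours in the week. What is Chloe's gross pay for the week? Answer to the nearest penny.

£1221.74

Tue: 5:56 AM–4:26 PM = 10 h 30 min; less 30 min break → 10 h 0 min
Wed: 9:42 AM–8:38 PM = 10 h 56 min; less 30 min break → 10 h 26 min
Thu: 6:21 AM–1:56 PM = 7 h 35 min; less 30 min break → 7 h 5 min
Fri: 9:47 AM–6:54 PM = 9 h 7 min; less 30 min break → 8 h 37 min
Sat: 6:46 AM–4:02 PM = 9 h 16 min; less 30 min break → 8 h 46 min
Sun: 8:59 AM–5:08 PM = 8 h 9 min; less 30 min break → 7 h 39 min
Total worked: 52 h 33 min = 3153 min.
Regular 44 h 0 min = 2640 min at £21.50/h; overtime 8 h 33 min = 513 min at £32.25/h.
Pay = (2640 × £21.50 + 513 × £32.25) ÷ 60 = £1221.74.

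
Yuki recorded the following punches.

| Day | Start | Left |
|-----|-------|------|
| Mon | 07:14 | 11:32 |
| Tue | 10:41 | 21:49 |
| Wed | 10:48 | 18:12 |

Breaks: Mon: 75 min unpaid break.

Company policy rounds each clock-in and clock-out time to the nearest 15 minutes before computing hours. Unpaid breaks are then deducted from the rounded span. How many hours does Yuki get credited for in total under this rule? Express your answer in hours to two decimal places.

Mon: in 07:14→07:15, out 11:32→11:30; 4 h 15 min − 75 min = 3 h 0 min
Tue: in 10:41→10:45, out 21:49→21:45; 11 h 0 min
Wed: in 10:48→10:45, out 18:12→18:15; 7 h 30 min
Total credited: 21 h 30 min.

21.50 hours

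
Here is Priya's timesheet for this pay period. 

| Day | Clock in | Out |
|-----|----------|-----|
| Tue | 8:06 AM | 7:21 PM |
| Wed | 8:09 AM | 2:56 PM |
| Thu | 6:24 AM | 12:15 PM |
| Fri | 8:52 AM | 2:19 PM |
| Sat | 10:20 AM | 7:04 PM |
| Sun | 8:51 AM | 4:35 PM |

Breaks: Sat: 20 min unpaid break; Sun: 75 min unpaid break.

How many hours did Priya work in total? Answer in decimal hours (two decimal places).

44.22 hours

Tue: 8:06 AM–7:21 PM = 11 h 15 min
Wed: 8:09 AM–2:56 PM = 6 h 47 min
Thu: 6:24 AM–12:15 PM = 5 h 51 min
Fri: 8:52 AM–2:19 PM = 5 h 27 min
Sat: 10:20 AM–7:04 PM = 8 h 44 min; less 20 min break → 8 h 24 min
Sun: 8:51 AM–4:35 PM = 7 h 44 min; less 75 min break → 6 h 29 min
Total: 11 h 15 min + 6 h 47 min + 5 h 51 min + 5 h 27 min + 8 h 24 min + 6 h 29 min = 44 h 13 min.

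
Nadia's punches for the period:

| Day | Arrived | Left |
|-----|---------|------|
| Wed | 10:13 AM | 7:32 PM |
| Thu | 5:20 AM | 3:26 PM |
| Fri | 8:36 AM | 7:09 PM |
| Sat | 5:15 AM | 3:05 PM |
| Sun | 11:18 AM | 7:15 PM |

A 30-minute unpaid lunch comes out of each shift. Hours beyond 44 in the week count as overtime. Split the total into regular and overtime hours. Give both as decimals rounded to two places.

Wed: 10:13 AM–7:32 PM = 9 h 19 min; less 30 min break → 8 h 49 min
Thu: 5:20 AM–3:26 PM = 10 h 6 min; less 30 min break → 9 h 36 min
Fri: 8:36 AM–7:09 PM = 10 h 33 min; less 30 min break → 10 h 3 min
Sat: 5:15 AM–3:05 PM = 9 h 50 min; less 30 min break → 9 h 20 min
Sun: 11:18 AM–7:15 PM = 7 h 57 min; less 30 min break → 7 h 27 min
Total worked: 45 h 15 min = 45.25 h.
Threshold 44 h → overtime 1 h 15 min, regular 44 h 0 min.

Regular 44.00 hours, overtime 1.25 hours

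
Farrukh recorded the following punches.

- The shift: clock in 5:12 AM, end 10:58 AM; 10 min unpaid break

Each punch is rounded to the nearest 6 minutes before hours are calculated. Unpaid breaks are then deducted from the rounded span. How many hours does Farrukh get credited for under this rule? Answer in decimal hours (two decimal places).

5.63 hours

The shift: in 5:12 AM→5:12 AM, out 10:58 AM→11:00 AM; 5 h 48 min − 10 min = 5 h 38 min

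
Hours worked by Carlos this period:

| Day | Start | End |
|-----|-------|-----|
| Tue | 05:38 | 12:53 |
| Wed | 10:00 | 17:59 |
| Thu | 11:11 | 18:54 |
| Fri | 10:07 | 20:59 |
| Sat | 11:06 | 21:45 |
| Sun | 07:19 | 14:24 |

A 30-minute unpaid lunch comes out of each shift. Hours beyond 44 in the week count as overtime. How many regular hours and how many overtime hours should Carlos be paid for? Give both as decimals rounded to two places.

Regular 44.00 hours, overtime 4.55 hours

Tue: 05:38–12:53 = 7 h 15 min; less 30 min break → 6 h 45 min
Wed: 10:00–17:59 = 7 h 59 min; less 30 min break → 7 h 29 min
Thu: 11:11–18:54 = 7 h 43 min; less 30 min break → 7 h 13 min
Fri: 10:07–20:59 = 10 h 52 min; less 30 min break → 10 h 22 min
Sat: 11:06–21:45 = 10 h 39 min; less 30 min break → 10 h 9 min
Sun: 07:19–14:24 = 7 h 5 min; less 30 min break → 6 h 35 min
Total worked: 48 h 33 min = 48.55 h.
Threshold 44 h → overtime 4 h 33 min, regular 44 h 0 min.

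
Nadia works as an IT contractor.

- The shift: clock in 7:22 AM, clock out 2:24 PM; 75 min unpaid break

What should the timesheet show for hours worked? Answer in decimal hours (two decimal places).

The shift: 7:22 AM–2:24 PM = 7 h 2 min; less 75 min break → 5 h 47 min

5.78 hours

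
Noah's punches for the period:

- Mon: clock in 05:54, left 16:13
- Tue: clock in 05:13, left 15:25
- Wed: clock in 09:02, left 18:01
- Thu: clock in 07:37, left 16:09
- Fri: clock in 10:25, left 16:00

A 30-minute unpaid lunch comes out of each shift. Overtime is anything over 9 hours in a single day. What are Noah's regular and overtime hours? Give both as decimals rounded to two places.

Mon: 05:54–16:13 = 10 h 19 min; less 30 min break → 9 h 49 min
Tue: 05:13–15:25 = 10 h 12 min; less 30 min break → 9 h 42 min
Wed: 09:02–18:01 = 8 h 59 min; less 30 min break → 8 h 29 min
Thu: 07:37–16:09 = 8 h 32 min; less 30 min break → 8 h 2 min
Fri: 10:25–16:00 = 5 h 35 min; less 30 min break → 5 h 5 min
Mon reg 9 h 0 min / OT 0 h 49 min; Tue reg 9 h 0 min / OT 0 h 42 min; Wed reg 8 h 29 min / OT 0 h 0 min; Thu reg 8 h 2 min / OT 0 h 0 min; Fri reg 5 h 5 min / OT 0 h 0 min.
Totals: regular 39 h 36 min, overtime 1 h 31 min.

Regular 39.60 hours, overtime 1.52 hours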